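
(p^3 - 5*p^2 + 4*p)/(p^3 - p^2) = (p - 4)/p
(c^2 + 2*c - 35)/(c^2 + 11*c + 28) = (c - 5)/(c + 4)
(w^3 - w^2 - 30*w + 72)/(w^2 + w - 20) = (w^2 + 3*w - 18)/(w + 5)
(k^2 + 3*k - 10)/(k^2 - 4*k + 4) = (k + 5)/(k - 2)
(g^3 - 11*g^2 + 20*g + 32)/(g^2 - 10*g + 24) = (g^2 - 7*g - 8)/(g - 6)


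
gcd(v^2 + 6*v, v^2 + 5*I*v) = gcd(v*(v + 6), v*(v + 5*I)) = v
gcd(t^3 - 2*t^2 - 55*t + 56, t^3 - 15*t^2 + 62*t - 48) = t^2 - 9*t + 8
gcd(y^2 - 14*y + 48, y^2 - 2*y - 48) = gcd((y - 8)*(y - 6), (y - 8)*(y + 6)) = y - 8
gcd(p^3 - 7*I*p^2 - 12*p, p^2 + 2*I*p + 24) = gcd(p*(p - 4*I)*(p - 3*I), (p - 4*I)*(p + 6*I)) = p - 4*I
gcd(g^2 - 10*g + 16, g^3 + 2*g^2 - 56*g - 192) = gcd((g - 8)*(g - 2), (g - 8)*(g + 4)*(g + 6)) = g - 8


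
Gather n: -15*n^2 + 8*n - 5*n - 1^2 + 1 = -15*n^2 + 3*n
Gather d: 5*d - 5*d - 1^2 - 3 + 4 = 0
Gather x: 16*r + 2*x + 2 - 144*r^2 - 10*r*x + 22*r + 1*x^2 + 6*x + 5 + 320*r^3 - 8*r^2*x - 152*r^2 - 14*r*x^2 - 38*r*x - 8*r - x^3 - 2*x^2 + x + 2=320*r^3 - 296*r^2 + 30*r - x^3 + x^2*(-14*r - 1) + x*(-8*r^2 - 48*r + 9) + 9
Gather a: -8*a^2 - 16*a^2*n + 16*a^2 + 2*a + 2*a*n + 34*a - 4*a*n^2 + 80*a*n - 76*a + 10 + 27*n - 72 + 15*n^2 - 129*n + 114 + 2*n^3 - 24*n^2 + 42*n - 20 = a^2*(8 - 16*n) + a*(-4*n^2 + 82*n - 40) + 2*n^3 - 9*n^2 - 60*n + 32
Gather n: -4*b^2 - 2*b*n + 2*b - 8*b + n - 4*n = -4*b^2 - 6*b + n*(-2*b - 3)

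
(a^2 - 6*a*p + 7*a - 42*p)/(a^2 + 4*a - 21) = (a - 6*p)/(a - 3)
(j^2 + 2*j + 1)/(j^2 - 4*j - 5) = (j + 1)/(j - 5)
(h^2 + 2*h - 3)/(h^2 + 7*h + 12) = (h - 1)/(h + 4)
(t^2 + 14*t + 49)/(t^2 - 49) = (t + 7)/(t - 7)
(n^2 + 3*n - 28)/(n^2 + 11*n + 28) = (n - 4)/(n + 4)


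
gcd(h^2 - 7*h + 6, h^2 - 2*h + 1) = h - 1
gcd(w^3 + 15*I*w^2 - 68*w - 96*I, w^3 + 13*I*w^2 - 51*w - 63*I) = w + 3*I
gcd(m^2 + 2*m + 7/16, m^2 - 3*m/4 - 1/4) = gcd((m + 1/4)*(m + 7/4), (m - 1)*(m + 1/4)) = m + 1/4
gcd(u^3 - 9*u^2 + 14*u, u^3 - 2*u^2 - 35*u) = u^2 - 7*u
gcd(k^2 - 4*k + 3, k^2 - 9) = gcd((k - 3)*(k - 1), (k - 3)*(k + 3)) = k - 3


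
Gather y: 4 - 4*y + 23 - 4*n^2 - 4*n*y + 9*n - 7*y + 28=-4*n^2 + 9*n + y*(-4*n - 11) + 55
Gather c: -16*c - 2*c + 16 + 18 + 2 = 36 - 18*c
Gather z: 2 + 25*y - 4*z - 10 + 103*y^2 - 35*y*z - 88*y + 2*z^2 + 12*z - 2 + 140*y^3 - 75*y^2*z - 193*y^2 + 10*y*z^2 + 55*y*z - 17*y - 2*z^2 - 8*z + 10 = 140*y^3 - 90*y^2 + 10*y*z^2 - 80*y + z*(-75*y^2 + 20*y)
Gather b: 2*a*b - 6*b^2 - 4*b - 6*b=-6*b^2 + b*(2*a - 10)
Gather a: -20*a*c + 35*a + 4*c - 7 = a*(35 - 20*c) + 4*c - 7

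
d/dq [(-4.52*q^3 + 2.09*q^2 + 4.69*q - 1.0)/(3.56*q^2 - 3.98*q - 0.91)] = (-16.0912*q^4 + 35.9792*q^3 - 12.675*q^2 + 3.3162*q - 8.2479)/(12.6736*q^4 - 28.3376*q^3 + 9.3612*q^2 + 7.2436*q + 0.8281)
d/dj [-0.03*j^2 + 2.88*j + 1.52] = 2.88 - 0.06*j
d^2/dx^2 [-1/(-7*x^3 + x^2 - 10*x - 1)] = 2*((1 - 21*x)*(7*x^3 - x^2 + 10*x + 1) + (21*x^2 - 2*x + 10)^2)/(7*x^3 - x^2 + 10*x + 1)^3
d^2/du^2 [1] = 0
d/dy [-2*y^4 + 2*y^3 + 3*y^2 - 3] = 2*y*(-4*y^2 + 3*y + 3)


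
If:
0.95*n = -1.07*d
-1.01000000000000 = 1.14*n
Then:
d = 0.79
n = -0.89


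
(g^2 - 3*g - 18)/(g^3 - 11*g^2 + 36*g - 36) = (g + 3)/(g^2 - 5*g + 6)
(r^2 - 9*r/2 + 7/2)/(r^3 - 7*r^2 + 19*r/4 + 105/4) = 2*(r - 1)/(2*r^2 - 7*r - 15)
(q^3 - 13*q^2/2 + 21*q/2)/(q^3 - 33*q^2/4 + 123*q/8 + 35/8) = 4*q*(q - 3)/(4*q^2 - 19*q - 5)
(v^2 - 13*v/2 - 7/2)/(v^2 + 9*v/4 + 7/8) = 4*(v - 7)/(4*v + 7)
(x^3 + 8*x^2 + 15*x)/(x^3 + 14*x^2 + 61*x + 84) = x*(x + 5)/(x^2 + 11*x + 28)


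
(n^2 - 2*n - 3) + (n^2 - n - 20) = 2*n^2 - 3*n - 23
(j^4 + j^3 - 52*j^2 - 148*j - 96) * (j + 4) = j^5 + 5*j^4 - 48*j^3 - 356*j^2 - 688*j - 384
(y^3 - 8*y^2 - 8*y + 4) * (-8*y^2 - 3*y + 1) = -8*y^5 + 61*y^4 + 89*y^3 - 16*y^2 - 20*y + 4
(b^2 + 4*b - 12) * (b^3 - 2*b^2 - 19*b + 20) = b^5 + 2*b^4 - 39*b^3 - 32*b^2 + 308*b - 240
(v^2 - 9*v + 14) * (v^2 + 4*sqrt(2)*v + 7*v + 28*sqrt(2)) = v^4 - 2*v^3 + 4*sqrt(2)*v^3 - 49*v^2 - 8*sqrt(2)*v^2 - 196*sqrt(2)*v + 98*v + 392*sqrt(2)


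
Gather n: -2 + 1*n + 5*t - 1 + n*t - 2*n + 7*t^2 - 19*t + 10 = n*(t - 1) + 7*t^2 - 14*t + 7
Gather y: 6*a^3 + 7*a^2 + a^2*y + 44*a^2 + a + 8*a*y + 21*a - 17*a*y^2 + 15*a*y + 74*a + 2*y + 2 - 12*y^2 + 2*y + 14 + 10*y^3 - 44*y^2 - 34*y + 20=6*a^3 + 51*a^2 + 96*a + 10*y^3 + y^2*(-17*a - 56) + y*(a^2 + 23*a - 30) + 36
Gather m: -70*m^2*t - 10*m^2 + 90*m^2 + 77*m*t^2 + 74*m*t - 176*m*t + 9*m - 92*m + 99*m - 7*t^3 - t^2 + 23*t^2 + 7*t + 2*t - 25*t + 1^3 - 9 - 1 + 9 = m^2*(80 - 70*t) + m*(77*t^2 - 102*t + 16) - 7*t^3 + 22*t^2 - 16*t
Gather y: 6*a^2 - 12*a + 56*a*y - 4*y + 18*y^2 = 6*a^2 - 12*a + 18*y^2 + y*(56*a - 4)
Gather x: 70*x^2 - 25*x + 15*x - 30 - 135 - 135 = 70*x^2 - 10*x - 300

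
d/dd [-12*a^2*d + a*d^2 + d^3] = -12*a^2 + 2*a*d + 3*d^2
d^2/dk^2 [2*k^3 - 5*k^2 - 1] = 12*k - 10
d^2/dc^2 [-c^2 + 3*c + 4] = -2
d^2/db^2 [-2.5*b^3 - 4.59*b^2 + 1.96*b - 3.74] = -15.0*b - 9.18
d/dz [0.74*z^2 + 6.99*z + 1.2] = 1.48*z + 6.99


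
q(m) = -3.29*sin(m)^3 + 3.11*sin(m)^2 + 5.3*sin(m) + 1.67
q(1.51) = 6.79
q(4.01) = 0.90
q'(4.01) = 3.36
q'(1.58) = -0.02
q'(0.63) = 4.48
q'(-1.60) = 0.31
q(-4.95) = 6.74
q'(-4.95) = 0.48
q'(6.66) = 5.81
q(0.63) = 5.20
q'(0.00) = 5.30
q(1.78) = 6.75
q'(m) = -9.87*sin(m)^2*cos(m) + 6.22*sin(m)*cos(m) + 5.3*cos(m)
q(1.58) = 6.79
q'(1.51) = 0.10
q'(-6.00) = 6.02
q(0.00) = 1.67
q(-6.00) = 3.32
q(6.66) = 3.88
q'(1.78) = -0.40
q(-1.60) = 2.77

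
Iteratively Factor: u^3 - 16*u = (u - 4)*(u^2 + 4*u) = (u - 4)*(u + 4)*(u)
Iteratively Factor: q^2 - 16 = (q - 4)*(q + 4)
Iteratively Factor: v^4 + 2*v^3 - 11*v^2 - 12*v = (v)*(v^3 + 2*v^2 - 11*v - 12) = v*(v + 1)*(v^2 + v - 12) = v*(v + 1)*(v + 4)*(v - 3)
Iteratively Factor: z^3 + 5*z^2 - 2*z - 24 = (z + 3)*(z^2 + 2*z - 8) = (z - 2)*(z + 3)*(z + 4)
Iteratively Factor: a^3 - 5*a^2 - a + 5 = (a - 1)*(a^2 - 4*a - 5) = (a - 1)*(a + 1)*(a - 5)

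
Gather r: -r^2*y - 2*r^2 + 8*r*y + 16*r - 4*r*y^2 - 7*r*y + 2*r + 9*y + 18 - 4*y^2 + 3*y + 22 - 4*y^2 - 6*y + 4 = r^2*(-y - 2) + r*(-4*y^2 + y + 18) - 8*y^2 + 6*y + 44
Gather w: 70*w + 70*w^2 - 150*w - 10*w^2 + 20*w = 60*w^2 - 60*w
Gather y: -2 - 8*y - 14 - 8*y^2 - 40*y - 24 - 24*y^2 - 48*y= -32*y^2 - 96*y - 40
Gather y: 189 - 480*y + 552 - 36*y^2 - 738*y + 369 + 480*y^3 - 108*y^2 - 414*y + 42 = 480*y^3 - 144*y^2 - 1632*y + 1152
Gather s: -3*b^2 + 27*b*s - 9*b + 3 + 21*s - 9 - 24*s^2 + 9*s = -3*b^2 - 9*b - 24*s^2 + s*(27*b + 30) - 6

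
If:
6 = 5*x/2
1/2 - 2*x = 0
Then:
No Solution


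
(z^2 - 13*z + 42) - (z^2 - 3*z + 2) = 40 - 10*z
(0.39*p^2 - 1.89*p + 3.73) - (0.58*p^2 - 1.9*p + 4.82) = -0.19*p^2 + 0.01*p - 1.09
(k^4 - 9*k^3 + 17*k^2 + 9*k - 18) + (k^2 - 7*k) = k^4 - 9*k^3 + 18*k^2 + 2*k - 18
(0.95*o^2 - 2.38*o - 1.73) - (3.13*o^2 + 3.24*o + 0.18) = -2.18*o^2 - 5.62*o - 1.91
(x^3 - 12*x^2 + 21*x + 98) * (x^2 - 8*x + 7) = x^5 - 20*x^4 + 124*x^3 - 154*x^2 - 637*x + 686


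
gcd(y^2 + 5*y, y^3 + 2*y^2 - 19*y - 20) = y + 5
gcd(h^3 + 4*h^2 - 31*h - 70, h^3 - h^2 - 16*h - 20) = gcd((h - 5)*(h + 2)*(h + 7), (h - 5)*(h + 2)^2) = h^2 - 3*h - 10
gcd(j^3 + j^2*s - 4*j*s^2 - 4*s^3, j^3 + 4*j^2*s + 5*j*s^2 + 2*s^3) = j^2 + 3*j*s + 2*s^2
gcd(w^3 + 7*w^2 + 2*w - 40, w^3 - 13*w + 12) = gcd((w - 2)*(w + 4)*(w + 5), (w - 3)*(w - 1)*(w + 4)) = w + 4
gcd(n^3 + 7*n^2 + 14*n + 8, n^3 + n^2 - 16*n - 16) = n^2 + 5*n + 4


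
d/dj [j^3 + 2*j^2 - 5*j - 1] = 3*j^2 + 4*j - 5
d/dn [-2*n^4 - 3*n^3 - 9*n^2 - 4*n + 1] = -8*n^3 - 9*n^2 - 18*n - 4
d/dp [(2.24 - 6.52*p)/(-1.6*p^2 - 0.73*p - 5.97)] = (-10.432*p^2 + 7.168*p + 40.5596)/(2.56*p^4 + 2.336*p^3 + 19.6369*p^2 + 8.7162*p + 35.6409)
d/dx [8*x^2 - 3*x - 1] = 16*x - 3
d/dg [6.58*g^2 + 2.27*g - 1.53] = 13.16*g + 2.27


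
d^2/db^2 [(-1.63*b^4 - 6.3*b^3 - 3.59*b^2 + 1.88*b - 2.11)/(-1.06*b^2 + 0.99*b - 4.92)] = (3.662936*b^6 - 10.263132*b^5 + 60.590034*b^4 - 177.082768*b^3 + 191.250312*b^2 + 960.543972*b + 137.615622)/(1.191016*b^6 - 3.337092*b^5 + 19.701054*b^4 - 31.948587*b^3 + 91.442628*b^2 - 71.893008*b + 119.095488)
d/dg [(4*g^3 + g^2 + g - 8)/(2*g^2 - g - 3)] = (8*g^4 - 8*g^3 - 39*g^2 + 26*g - 11)/(4*g^4 - 4*g^3 - 11*g^2 + 6*g + 9)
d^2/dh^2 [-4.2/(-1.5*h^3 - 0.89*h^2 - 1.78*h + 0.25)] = (-(37.8*h + 7.476)*(1.5*h^3 + 0.89*h^2 + 1.78*h - 0.25) + 4.2*(4.5*h^2 + 1.78*h + 1.78)*(9.0*h^2 + 3.56*h + 3.56))/(1.5*h^3 + 0.89*h^2 + 1.78*h - 0.25)^3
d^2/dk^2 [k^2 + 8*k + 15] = 2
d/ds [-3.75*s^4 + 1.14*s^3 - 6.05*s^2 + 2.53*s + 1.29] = -15.0*s^3 + 3.42*s^2 - 12.1*s + 2.53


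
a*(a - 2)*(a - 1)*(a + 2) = a^4 - a^3 - 4*a^2 + 4*a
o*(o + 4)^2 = o^3 + 8*o^2 + 16*o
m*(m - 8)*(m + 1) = m^3 - 7*m^2 - 8*m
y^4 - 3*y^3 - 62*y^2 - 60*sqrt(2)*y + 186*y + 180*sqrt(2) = (y - 3)*(y - 6*sqrt(2))*(y + sqrt(2))*(y + 5*sqrt(2))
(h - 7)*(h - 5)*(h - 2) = h^3 - 14*h^2 + 59*h - 70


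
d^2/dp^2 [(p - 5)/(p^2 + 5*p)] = 2*(-3*p^2*(p + 5) + (p - 5)*(2*p + 5)^2)/(p^3*(p + 5)^3)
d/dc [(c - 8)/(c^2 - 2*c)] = (-c^2 + 16*c - 16)/(c^2*(c^2 - 4*c + 4))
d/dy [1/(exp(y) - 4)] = -exp(y)/(exp(y) - 4)^2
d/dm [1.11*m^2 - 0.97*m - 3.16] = 2.22*m - 0.97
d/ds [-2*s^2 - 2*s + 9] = -4*s - 2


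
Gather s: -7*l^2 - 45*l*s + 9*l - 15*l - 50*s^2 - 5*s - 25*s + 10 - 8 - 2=-7*l^2 - 6*l - 50*s^2 + s*(-45*l - 30)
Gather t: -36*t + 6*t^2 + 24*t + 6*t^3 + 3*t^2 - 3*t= 6*t^3 + 9*t^2 - 15*t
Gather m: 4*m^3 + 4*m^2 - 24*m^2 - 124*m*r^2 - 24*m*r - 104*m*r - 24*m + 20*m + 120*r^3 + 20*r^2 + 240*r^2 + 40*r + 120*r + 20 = 4*m^3 - 20*m^2 + m*(-124*r^2 - 128*r - 4) + 120*r^3 + 260*r^2 + 160*r + 20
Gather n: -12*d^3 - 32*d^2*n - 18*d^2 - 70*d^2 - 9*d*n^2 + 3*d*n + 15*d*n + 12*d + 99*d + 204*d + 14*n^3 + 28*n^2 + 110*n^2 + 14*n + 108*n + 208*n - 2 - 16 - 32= -12*d^3 - 88*d^2 + 315*d + 14*n^3 + n^2*(138 - 9*d) + n*(-32*d^2 + 18*d + 330) - 50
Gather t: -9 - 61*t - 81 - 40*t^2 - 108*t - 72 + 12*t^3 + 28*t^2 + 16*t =12*t^3 - 12*t^2 - 153*t - 162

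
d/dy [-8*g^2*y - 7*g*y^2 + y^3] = -8*g^2 - 14*g*y + 3*y^2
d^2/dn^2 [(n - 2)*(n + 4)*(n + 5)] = 6*n + 14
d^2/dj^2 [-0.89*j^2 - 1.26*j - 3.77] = -1.78000000000000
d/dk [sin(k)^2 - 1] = sin(2*k)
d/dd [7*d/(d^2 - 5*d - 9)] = 7*(-d^2 - 9)/(d^4 - 10*d^3 + 7*d^2 + 90*d + 81)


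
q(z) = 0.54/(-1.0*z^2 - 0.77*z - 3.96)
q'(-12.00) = -0.00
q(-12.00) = -0.00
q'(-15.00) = -0.00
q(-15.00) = -0.00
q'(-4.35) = -0.01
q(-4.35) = -0.03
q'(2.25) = 0.02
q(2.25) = -0.05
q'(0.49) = 0.05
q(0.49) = -0.12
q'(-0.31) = 0.01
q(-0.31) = -0.14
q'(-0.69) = -0.02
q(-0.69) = -0.14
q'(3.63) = 0.01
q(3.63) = -0.03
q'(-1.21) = -0.04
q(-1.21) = -0.12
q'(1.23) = 0.04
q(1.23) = -0.08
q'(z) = 0.54*(2.0*z + 0.77)/(-1.0*z^2 - 0.77*z - 3.96)^2 = (1.08*z + 0.4158)/(1.0*z^2 + 0.77*z + 3.96)^2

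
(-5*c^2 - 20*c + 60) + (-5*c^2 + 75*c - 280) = -10*c^2 + 55*c - 220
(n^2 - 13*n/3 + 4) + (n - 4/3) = n^2 - 10*n/3 + 8/3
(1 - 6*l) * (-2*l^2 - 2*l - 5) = 12*l^3 + 10*l^2 + 28*l - 5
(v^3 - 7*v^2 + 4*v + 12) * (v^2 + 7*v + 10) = v^5 - 35*v^3 - 30*v^2 + 124*v + 120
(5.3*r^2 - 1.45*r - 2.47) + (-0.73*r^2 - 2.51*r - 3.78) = 4.57*r^2 - 3.96*r - 6.25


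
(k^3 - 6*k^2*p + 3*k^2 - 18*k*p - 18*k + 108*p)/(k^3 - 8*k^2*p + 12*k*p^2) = (-k^2 - 3*k + 18)/(k*(-k + 2*p))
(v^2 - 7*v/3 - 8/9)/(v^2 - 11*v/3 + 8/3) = (v + 1/3)/(v - 1)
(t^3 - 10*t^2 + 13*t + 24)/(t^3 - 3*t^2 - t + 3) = (t - 8)/(t - 1)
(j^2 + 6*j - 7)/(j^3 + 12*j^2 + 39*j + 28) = (j - 1)/(j^2 + 5*j + 4)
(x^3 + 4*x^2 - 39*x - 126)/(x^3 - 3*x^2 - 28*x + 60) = (x^2 + 10*x + 21)/(x^2 + 3*x - 10)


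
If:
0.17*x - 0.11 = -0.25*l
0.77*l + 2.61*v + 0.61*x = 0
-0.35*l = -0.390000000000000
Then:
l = 1.11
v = -0.10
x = -0.99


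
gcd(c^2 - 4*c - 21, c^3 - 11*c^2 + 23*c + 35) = c - 7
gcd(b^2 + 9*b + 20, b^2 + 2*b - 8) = b + 4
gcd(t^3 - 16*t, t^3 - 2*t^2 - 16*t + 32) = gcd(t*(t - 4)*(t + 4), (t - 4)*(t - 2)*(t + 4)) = t^2 - 16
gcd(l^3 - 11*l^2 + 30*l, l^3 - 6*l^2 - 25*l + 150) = l^2 - 11*l + 30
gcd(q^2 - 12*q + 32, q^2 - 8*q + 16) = q - 4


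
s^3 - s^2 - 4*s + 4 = (s - 2)*(s - 1)*(s + 2)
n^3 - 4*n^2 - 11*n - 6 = (n - 6)*(n + 1)^2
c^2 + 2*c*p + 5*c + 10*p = (c + 5)*(c + 2*p)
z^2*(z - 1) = z^3 - z^2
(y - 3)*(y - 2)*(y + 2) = y^3 - 3*y^2 - 4*y + 12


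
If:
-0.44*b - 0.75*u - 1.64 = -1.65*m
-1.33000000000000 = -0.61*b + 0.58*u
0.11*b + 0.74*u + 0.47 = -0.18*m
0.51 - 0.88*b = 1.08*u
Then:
No Solution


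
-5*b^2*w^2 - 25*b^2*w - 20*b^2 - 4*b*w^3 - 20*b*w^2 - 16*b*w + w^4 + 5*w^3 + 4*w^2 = (-5*b + w)*(b + w)*(w + 1)*(w + 4)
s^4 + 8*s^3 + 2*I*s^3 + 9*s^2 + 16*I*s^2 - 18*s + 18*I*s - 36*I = (s - 1)*(s + 3)*(s + 6)*(s + 2*I)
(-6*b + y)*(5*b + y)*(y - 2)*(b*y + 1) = -30*b^3*y^2 + 60*b^3*y - b^2*y^3 + 2*b^2*y^2 - 30*b^2*y + 60*b^2 + b*y^4 - 2*b*y^3 - b*y^2 + 2*b*y + y^3 - 2*y^2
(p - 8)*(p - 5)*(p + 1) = p^3 - 12*p^2 + 27*p + 40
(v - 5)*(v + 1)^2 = v^3 - 3*v^2 - 9*v - 5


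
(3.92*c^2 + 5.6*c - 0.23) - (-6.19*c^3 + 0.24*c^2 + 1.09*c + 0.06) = 6.19*c^3 + 3.68*c^2 + 4.51*c - 0.29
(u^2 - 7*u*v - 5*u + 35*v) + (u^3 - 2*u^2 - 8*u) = u^3 - u^2 - 7*u*v - 13*u + 35*v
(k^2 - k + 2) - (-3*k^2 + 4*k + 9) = 4*k^2 - 5*k - 7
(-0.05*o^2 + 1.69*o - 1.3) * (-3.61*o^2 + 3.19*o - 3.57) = 0.1805*o^4 - 6.2604*o^3 + 10.2626*o^2 - 10.1803*o + 4.641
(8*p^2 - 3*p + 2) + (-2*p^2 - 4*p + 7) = 6*p^2 - 7*p + 9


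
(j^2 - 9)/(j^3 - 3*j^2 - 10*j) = (9 - j^2)/(j*(-j^2 + 3*j + 10))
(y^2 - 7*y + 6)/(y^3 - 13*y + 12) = (y - 6)/(y^2 + y - 12)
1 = 1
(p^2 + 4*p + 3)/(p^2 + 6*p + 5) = (p + 3)/(p + 5)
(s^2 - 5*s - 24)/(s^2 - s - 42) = (-s^2 + 5*s + 24)/(-s^2 + s + 42)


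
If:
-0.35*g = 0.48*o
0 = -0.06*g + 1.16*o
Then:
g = 0.00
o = 0.00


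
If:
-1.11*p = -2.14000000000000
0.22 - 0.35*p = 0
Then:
No Solution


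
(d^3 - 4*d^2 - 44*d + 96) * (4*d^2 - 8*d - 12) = 4*d^5 - 24*d^4 - 156*d^3 + 784*d^2 - 240*d - 1152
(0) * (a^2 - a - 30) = 0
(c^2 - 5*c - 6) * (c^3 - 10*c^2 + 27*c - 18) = c^5 - 15*c^4 + 71*c^3 - 93*c^2 - 72*c + 108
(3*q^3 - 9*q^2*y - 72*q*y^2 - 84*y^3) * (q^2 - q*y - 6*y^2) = 3*q^5 - 12*q^4*y - 81*q^3*y^2 + 42*q^2*y^3 + 516*q*y^4 + 504*y^5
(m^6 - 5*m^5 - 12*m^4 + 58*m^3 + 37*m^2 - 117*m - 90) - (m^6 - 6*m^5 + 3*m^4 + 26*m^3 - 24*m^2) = m^5 - 15*m^4 + 32*m^3 + 61*m^2 - 117*m - 90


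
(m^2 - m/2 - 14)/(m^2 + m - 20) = (m + 7/2)/(m + 5)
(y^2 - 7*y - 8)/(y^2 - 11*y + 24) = (y + 1)/(y - 3)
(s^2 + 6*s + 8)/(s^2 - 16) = (s + 2)/(s - 4)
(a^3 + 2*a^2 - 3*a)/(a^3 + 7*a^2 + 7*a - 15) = a/(a + 5)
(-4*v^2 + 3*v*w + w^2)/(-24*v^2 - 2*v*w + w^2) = (v - w)/(6*v - w)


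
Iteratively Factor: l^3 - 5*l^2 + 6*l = (l - 2)*(l^2 - 3*l) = (l - 3)*(l - 2)*(l)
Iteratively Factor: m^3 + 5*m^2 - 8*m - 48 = (m - 3)*(m^2 + 8*m + 16) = (m - 3)*(m + 4)*(m + 4)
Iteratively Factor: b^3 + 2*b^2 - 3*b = (b - 1)*(b^2 + 3*b) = (b - 1)*(b + 3)*(b)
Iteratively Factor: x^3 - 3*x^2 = (x)*(x^2 - 3*x) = x*(x - 3)*(x)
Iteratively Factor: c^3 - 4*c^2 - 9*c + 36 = (c - 4)*(c^2 - 9) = (c - 4)*(c - 3)*(c + 3)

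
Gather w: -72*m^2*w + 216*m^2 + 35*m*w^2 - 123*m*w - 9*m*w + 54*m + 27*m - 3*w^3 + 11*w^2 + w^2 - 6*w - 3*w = 216*m^2 + 81*m - 3*w^3 + w^2*(35*m + 12) + w*(-72*m^2 - 132*m - 9)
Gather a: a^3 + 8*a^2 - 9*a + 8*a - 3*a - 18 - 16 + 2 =a^3 + 8*a^2 - 4*a - 32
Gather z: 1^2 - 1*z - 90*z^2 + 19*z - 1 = -90*z^2 + 18*z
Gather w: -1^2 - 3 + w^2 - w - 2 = w^2 - w - 6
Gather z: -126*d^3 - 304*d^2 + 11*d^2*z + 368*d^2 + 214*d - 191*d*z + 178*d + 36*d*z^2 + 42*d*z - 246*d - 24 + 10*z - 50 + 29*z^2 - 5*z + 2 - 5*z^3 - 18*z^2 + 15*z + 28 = -126*d^3 + 64*d^2 + 146*d - 5*z^3 + z^2*(36*d + 11) + z*(11*d^2 - 149*d + 20) - 44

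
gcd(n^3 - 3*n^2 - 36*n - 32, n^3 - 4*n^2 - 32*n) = n^2 - 4*n - 32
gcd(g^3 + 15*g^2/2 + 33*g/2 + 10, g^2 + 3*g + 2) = g + 1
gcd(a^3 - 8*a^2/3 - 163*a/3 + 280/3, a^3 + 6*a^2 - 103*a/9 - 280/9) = a + 7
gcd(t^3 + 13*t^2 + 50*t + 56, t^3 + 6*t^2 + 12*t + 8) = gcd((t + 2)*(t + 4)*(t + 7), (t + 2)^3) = t + 2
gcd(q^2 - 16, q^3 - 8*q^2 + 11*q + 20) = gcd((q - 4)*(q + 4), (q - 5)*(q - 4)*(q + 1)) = q - 4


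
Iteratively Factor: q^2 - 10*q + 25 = (q - 5)*(q - 5)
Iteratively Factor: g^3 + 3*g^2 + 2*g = (g + 2)*(g^2 + g) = (g + 1)*(g + 2)*(g)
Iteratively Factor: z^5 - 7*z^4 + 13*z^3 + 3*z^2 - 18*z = (z - 3)*(z^4 - 4*z^3 + z^2 + 6*z) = (z - 3)*(z - 2)*(z^3 - 2*z^2 - 3*z) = (z - 3)^2*(z - 2)*(z^2 + z) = z*(z - 3)^2*(z - 2)*(z + 1)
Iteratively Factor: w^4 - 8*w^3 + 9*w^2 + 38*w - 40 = (w - 4)*(w^3 - 4*w^2 - 7*w + 10) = (w - 4)*(w + 2)*(w^2 - 6*w + 5) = (w - 4)*(w - 1)*(w + 2)*(w - 5)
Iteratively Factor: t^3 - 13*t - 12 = (t + 1)*(t^2 - t - 12) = (t - 4)*(t + 1)*(t + 3)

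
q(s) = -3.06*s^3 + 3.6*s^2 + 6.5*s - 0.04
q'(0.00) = 6.50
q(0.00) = -0.04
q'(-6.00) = -367.18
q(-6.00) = 751.52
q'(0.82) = 6.23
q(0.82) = 6.02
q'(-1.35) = -19.95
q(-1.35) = 5.27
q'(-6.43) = -419.34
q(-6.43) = 920.50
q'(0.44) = 7.89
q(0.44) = 3.26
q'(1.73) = -8.52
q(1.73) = 6.14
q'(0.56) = 7.65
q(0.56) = 4.19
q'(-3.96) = -165.97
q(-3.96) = 220.70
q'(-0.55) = -0.24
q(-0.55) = -2.02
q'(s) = -9.18*s^2 + 7.2*s + 6.5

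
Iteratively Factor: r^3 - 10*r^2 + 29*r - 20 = (r - 1)*(r^2 - 9*r + 20) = (r - 4)*(r - 1)*(r - 5)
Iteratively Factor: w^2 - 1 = (w - 1)*(w + 1)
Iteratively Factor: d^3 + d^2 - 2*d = (d)*(d^2 + d - 2) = d*(d - 1)*(d + 2)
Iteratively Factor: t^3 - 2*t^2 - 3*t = (t + 1)*(t^2 - 3*t) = (t - 3)*(t + 1)*(t)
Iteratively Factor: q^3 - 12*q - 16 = (q + 2)*(q^2 - 2*q - 8) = (q + 2)^2*(q - 4)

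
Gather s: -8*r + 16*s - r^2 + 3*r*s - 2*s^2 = -r^2 - 8*r - 2*s^2 + s*(3*r + 16)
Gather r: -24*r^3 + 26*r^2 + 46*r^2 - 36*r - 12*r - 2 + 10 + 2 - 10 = -24*r^3 + 72*r^2 - 48*r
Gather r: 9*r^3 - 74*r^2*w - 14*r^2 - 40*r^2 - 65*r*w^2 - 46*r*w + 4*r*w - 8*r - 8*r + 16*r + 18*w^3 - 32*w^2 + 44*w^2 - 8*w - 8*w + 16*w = 9*r^3 + r^2*(-74*w - 54) + r*(-65*w^2 - 42*w) + 18*w^3 + 12*w^2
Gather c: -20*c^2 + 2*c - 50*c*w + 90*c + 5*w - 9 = -20*c^2 + c*(92 - 50*w) + 5*w - 9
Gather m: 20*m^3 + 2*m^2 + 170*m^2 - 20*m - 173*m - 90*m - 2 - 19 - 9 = 20*m^3 + 172*m^2 - 283*m - 30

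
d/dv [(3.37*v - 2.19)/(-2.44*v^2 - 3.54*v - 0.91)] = (8.2228*v^2 - 10.6872*v - 10.8193)/(5.9536*v^4 + 17.2752*v^3 + 16.9724*v^2 + 6.4428*v + 0.8281)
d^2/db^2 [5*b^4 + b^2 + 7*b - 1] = 60*b^2 + 2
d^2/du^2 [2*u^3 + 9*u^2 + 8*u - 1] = 12*u + 18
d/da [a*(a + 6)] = 2*a + 6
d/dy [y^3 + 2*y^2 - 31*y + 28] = 3*y^2 + 4*y - 31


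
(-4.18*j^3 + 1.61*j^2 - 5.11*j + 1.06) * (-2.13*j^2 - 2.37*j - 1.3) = 8.9034*j^5 + 6.4773*j^4 + 12.5026*j^3 + 7.7599*j^2 + 4.1308*j - 1.378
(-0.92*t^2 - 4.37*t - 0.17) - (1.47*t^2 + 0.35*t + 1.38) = -2.39*t^2 - 4.72*t - 1.55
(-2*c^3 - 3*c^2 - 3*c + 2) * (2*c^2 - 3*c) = -4*c^5 + 3*c^3 + 13*c^2 - 6*c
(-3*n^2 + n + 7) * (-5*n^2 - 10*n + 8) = 15*n^4 + 25*n^3 - 69*n^2 - 62*n + 56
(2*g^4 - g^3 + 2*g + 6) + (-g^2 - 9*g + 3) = 2*g^4 - g^3 - g^2 - 7*g + 9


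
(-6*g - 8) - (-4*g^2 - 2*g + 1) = 4*g^2 - 4*g - 9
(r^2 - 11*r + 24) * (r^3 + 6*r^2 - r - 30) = r^5 - 5*r^4 - 43*r^3 + 125*r^2 + 306*r - 720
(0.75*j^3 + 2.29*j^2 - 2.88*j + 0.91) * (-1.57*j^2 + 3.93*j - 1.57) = -1.1775*j^5 - 0.6478*j^4 + 12.3438*j^3 - 16.3424*j^2 + 8.0979*j - 1.4287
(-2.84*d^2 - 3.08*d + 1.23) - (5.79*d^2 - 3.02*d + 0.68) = -8.63*d^2 - 0.0600000000000001*d + 0.55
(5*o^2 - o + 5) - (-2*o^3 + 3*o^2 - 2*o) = 2*o^3 + 2*o^2 + o + 5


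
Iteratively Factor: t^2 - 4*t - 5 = (t + 1)*(t - 5)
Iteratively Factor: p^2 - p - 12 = (p - 4)*(p + 3)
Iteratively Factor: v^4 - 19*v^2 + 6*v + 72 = (v + 4)*(v^3 - 4*v^2 - 3*v + 18) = (v + 2)*(v + 4)*(v^2 - 6*v + 9) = (v - 3)*(v + 2)*(v + 4)*(v - 3)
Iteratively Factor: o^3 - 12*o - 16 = (o - 4)*(o^2 + 4*o + 4) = (o - 4)*(o + 2)*(o + 2)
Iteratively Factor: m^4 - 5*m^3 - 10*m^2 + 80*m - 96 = (m + 4)*(m^3 - 9*m^2 + 26*m - 24) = (m - 3)*(m + 4)*(m^2 - 6*m + 8) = (m - 3)*(m - 2)*(m + 4)*(m - 4)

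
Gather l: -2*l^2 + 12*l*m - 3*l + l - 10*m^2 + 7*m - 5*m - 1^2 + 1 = -2*l^2 + l*(12*m - 2) - 10*m^2 + 2*m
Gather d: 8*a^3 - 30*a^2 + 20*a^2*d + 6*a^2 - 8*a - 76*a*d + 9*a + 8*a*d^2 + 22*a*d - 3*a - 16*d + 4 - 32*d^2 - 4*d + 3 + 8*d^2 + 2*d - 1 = 8*a^3 - 24*a^2 - 2*a + d^2*(8*a - 24) + d*(20*a^2 - 54*a - 18) + 6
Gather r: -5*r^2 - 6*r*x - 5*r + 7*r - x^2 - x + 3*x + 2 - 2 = -5*r^2 + r*(2 - 6*x) - x^2 + 2*x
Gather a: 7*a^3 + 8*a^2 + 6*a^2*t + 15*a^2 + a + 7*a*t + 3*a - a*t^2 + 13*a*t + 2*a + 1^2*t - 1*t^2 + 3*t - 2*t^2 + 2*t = 7*a^3 + a^2*(6*t + 23) + a*(-t^2 + 20*t + 6) - 3*t^2 + 6*t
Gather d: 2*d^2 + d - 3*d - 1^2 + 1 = 2*d^2 - 2*d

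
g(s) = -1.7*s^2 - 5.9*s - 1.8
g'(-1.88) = 0.49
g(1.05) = -9.87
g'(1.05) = -9.47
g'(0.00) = -5.90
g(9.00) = -192.60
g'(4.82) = -22.29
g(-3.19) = -0.28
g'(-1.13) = -2.06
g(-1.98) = 3.22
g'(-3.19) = 4.95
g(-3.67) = -3.04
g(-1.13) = 2.70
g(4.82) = -69.73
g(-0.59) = 1.09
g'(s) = -3.4*s - 5.9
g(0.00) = -1.80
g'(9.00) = -36.50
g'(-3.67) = 6.58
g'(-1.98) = 0.83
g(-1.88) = 3.28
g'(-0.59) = -3.89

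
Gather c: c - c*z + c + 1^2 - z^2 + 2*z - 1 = c*(2 - z) - z^2 + 2*z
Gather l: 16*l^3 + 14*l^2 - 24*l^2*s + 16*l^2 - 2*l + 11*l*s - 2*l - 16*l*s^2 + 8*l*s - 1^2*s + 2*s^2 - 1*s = 16*l^3 + l^2*(30 - 24*s) + l*(-16*s^2 + 19*s - 4) + 2*s^2 - 2*s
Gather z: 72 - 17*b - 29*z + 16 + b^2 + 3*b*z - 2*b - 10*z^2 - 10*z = b^2 - 19*b - 10*z^2 + z*(3*b - 39) + 88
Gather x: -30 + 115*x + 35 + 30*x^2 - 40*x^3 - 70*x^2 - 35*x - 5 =-40*x^3 - 40*x^2 + 80*x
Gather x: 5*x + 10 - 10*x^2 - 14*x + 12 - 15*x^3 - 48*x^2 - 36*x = -15*x^3 - 58*x^2 - 45*x + 22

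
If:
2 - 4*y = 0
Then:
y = 1/2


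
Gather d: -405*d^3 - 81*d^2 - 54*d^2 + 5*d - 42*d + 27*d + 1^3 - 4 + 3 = -405*d^3 - 135*d^2 - 10*d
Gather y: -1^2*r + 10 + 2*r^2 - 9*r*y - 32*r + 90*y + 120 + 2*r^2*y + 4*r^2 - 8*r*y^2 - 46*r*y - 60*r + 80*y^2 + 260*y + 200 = 6*r^2 - 93*r + y^2*(80 - 8*r) + y*(2*r^2 - 55*r + 350) + 330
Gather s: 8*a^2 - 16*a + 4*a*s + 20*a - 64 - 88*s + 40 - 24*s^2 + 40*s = 8*a^2 + 4*a - 24*s^2 + s*(4*a - 48) - 24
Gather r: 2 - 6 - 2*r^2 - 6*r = -2*r^2 - 6*r - 4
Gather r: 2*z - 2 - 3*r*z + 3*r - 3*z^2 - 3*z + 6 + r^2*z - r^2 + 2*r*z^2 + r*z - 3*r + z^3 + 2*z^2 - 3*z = r^2*(z - 1) + r*(2*z^2 - 2*z) + z^3 - z^2 - 4*z + 4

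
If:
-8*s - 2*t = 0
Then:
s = -t/4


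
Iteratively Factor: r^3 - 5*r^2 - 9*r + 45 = (r - 5)*(r^2 - 9) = (r - 5)*(r + 3)*(r - 3)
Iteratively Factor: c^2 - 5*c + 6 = (c - 3)*(c - 2)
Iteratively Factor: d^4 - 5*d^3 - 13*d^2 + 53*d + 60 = (d - 4)*(d^3 - d^2 - 17*d - 15) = (d - 4)*(d + 3)*(d^2 - 4*d - 5) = (d - 4)*(d + 1)*(d + 3)*(d - 5)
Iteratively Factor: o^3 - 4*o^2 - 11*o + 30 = (o + 3)*(o^2 - 7*o + 10) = (o - 5)*(o + 3)*(o - 2)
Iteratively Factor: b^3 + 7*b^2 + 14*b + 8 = (b + 1)*(b^2 + 6*b + 8) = (b + 1)*(b + 2)*(b + 4)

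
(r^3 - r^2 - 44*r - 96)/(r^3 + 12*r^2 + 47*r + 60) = (r - 8)/(r + 5)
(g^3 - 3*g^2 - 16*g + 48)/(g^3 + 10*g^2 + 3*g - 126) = (g^2 - 16)/(g^2 + 13*g + 42)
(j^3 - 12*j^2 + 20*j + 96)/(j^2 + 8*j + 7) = (j^3 - 12*j^2 + 20*j + 96)/(j^2 + 8*j + 7)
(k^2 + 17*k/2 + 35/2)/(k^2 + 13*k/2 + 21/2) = (k + 5)/(k + 3)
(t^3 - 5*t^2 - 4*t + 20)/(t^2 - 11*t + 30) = (t^2 - 4)/(t - 6)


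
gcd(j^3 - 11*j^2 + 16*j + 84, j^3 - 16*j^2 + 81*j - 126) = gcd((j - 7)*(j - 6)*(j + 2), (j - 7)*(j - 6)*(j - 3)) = j^2 - 13*j + 42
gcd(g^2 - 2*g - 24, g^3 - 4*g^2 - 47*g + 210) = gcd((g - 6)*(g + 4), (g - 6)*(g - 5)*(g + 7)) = g - 6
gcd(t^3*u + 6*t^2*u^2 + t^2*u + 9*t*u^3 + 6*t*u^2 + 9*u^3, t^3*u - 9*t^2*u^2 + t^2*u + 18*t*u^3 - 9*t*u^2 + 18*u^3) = t*u + u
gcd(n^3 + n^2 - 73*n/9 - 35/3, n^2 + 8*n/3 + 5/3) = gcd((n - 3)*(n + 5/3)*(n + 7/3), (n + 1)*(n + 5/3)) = n + 5/3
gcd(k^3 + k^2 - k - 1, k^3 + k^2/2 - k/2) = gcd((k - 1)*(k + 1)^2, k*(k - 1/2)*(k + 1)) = k + 1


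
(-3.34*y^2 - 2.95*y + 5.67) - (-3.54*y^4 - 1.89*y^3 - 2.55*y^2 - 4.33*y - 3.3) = 3.54*y^4 + 1.89*y^3 - 0.79*y^2 + 1.38*y + 8.97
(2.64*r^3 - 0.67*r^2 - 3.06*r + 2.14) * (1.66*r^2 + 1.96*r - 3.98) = 4.3824*r^5 + 4.0622*r^4 - 16.9*r^3 + 0.2214*r^2 + 16.3732*r - 8.5172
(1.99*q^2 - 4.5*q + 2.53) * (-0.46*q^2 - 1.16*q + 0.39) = -0.9154*q^4 - 0.2384*q^3 + 4.8323*q^2 - 4.6898*q + 0.9867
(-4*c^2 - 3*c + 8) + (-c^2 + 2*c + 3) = -5*c^2 - c + 11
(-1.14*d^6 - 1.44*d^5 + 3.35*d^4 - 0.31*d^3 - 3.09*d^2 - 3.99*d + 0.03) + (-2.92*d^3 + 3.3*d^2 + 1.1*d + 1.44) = -1.14*d^6 - 1.44*d^5 + 3.35*d^4 - 3.23*d^3 + 0.21*d^2 - 2.89*d + 1.47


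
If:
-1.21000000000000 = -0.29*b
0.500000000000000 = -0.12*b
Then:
No Solution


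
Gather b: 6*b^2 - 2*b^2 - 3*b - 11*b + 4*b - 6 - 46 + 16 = 4*b^2 - 10*b - 36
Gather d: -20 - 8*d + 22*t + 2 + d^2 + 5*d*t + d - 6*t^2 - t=d^2 + d*(5*t - 7) - 6*t^2 + 21*t - 18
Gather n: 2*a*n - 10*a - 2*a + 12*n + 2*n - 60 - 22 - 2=-12*a + n*(2*a + 14) - 84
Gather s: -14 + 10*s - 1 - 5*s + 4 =5*s - 11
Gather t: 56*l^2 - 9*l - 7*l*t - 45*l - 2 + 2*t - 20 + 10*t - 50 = 56*l^2 - 54*l + t*(12 - 7*l) - 72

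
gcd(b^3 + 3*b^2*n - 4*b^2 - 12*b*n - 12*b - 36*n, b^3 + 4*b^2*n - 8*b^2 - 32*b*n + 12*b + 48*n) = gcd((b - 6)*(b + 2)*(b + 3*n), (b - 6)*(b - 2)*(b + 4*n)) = b - 6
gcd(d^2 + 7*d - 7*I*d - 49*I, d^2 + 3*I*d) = 1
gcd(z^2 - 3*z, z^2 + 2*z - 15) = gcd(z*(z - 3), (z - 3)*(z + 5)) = z - 3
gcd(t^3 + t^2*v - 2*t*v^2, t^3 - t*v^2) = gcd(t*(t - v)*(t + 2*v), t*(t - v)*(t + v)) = t^2 - t*v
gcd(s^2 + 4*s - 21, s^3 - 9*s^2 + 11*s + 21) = s - 3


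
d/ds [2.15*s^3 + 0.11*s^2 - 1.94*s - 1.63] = 6.45*s^2 + 0.22*s - 1.94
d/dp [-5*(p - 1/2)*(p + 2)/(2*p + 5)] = 5*(-4*p^2 - 20*p - 19)/(2*(4*p^2 + 20*p + 25))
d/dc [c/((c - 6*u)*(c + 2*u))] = (-c*(c - 6*u) - c*(c + 2*u) + (c - 6*u)*(c + 2*u))/((c - 6*u)^2*(c + 2*u)^2)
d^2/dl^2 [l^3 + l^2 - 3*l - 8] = 6*l + 2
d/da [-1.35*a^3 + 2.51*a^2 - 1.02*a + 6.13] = -4.05*a^2 + 5.02*a - 1.02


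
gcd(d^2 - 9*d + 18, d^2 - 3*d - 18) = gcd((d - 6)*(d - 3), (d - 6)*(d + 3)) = d - 6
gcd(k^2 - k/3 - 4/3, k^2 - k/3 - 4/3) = k^2 - k/3 - 4/3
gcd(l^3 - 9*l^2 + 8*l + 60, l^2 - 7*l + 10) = l - 5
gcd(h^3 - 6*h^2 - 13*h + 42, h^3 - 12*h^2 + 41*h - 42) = h^2 - 9*h + 14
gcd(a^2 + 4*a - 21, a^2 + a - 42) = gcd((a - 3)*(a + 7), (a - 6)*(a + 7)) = a + 7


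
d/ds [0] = 0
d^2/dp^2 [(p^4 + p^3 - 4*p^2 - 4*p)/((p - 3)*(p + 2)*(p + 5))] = 2*(19*p^3 - 135*p^2 + 585*p - 285)/(p^6 + 6*p^5 - 33*p^4 - 172*p^3 + 495*p^2 + 1350*p - 3375)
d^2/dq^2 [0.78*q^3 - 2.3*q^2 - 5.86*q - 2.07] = 4.68*q - 4.6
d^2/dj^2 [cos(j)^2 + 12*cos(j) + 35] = -12*cos(j) - 2*cos(2*j)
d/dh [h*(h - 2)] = 2*h - 2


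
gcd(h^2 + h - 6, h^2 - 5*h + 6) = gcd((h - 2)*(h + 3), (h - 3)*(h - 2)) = h - 2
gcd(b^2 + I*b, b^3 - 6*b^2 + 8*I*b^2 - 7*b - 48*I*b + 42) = b + I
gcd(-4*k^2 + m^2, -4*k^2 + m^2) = 4*k^2 - m^2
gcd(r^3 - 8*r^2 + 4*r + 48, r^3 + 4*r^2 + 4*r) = r + 2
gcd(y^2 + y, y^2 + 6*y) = y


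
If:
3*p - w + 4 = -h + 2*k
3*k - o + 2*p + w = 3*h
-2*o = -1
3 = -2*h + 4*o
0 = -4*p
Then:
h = -1/2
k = -9/2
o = 1/2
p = 0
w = 25/2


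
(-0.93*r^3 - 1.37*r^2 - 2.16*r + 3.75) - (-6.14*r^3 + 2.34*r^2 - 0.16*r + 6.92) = 5.21*r^3 - 3.71*r^2 - 2.0*r - 3.17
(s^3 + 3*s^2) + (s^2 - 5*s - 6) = s^3 + 4*s^2 - 5*s - 6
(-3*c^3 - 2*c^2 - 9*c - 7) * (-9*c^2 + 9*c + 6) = 27*c^5 - 9*c^4 + 45*c^3 - 30*c^2 - 117*c - 42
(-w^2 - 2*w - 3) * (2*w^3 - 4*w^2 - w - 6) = -2*w^5 + 3*w^3 + 20*w^2 + 15*w + 18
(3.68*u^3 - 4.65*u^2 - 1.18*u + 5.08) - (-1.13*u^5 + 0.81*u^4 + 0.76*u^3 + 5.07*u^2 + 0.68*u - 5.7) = 1.13*u^5 - 0.81*u^4 + 2.92*u^3 - 9.72*u^2 - 1.86*u + 10.78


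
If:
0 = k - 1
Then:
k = 1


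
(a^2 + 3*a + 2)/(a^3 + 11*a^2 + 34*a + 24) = (a + 2)/(a^2 + 10*a + 24)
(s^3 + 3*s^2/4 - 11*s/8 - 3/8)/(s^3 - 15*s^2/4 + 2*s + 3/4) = (s + 3/2)/(s - 3)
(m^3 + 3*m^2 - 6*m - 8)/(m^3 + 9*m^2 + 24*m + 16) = (m - 2)/(m + 4)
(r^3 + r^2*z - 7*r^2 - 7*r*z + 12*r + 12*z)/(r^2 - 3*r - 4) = (r^2 + r*z - 3*r - 3*z)/(r + 1)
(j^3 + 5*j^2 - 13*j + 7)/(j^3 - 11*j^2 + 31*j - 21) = (j^2 + 6*j - 7)/(j^2 - 10*j + 21)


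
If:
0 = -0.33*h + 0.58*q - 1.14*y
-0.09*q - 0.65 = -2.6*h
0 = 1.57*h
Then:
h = 0.00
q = -7.22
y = -3.67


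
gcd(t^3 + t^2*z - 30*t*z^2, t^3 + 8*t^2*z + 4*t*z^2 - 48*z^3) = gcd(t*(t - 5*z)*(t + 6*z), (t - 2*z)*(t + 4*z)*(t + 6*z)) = t + 6*z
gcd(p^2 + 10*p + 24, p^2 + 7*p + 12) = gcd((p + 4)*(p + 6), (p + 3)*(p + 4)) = p + 4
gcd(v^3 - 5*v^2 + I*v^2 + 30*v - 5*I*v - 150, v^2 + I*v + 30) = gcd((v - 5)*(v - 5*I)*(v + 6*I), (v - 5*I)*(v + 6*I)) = v^2 + I*v + 30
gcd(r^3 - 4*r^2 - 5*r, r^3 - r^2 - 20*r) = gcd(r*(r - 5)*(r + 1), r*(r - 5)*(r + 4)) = r^2 - 5*r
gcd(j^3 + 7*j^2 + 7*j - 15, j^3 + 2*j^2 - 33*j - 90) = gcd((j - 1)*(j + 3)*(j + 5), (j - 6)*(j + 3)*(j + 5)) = j^2 + 8*j + 15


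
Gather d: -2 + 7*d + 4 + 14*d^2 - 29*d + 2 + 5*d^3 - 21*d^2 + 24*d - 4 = 5*d^3 - 7*d^2 + 2*d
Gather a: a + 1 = a + 1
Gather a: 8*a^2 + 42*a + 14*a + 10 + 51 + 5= 8*a^2 + 56*a + 66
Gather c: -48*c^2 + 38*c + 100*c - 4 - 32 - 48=-48*c^2 + 138*c - 84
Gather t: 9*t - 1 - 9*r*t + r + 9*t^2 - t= r + 9*t^2 + t*(8 - 9*r) - 1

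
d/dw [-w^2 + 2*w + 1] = 2 - 2*w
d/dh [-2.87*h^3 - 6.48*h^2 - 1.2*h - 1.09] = -8.61*h^2 - 12.96*h - 1.2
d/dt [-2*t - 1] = -2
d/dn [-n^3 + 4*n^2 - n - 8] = -3*n^2 + 8*n - 1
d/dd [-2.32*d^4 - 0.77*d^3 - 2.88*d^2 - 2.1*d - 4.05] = -9.28*d^3 - 2.31*d^2 - 5.76*d - 2.1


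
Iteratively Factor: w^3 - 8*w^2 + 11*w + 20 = (w + 1)*(w^2 - 9*w + 20) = (w - 5)*(w + 1)*(w - 4)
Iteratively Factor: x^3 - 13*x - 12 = (x + 1)*(x^2 - x - 12) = (x - 4)*(x + 1)*(x + 3)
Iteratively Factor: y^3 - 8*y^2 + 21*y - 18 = (y - 3)*(y^2 - 5*y + 6) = (y - 3)^2*(y - 2)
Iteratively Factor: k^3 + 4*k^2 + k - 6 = (k + 2)*(k^2 + 2*k - 3) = (k + 2)*(k + 3)*(k - 1)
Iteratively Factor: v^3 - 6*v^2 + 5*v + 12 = (v - 3)*(v^2 - 3*v - 4) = (v - 3)*(v + 1)*(v - 4)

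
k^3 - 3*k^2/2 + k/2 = k*(k - 1)*(k - 1/2)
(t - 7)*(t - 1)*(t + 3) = t^3 - 5*t^2 - 17*t + 21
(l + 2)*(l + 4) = l^2 + 6*l + 8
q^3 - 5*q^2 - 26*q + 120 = (q - 6)*(q - 4)*(q + 5)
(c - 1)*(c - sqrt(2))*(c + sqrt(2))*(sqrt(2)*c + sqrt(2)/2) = sqrt(2)*c^4 - sqrt(2)*c^3/2 - 5*sqrt(2)*c^2/2 + sqrt(2)*c + sqrt(2)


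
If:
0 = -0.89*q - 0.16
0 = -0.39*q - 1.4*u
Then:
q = -0.18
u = 0.05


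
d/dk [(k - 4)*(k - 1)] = 2*k - 5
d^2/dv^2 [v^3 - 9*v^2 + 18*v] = 6*v - 18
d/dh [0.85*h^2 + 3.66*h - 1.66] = 1.7*h + 3.66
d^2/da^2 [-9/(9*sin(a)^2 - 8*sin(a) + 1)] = 18*(162*sin(a)^4 - 108*sin(a)^3 - 229*sin(a)^2 + 220*sin(a) - 55)/(9*sin(a)^2 - 8*sin(a) + 1)^3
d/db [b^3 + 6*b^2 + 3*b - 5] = 3*b^2 + 12*b + 3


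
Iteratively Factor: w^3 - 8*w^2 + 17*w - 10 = (w - 1)*(w^2 - 7*w + 10) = (w - 2)*(w - 1)*(w - 5)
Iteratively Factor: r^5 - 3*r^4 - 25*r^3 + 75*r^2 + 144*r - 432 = (r - 4)*(r^4 + r^3 - 21*r^2 - 9*r + 108) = (r - 4)*(r - 3)*(r^3 + 4*r^2 - 9*r - 36) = (r - 4)*(r - 3)*(r + 3)*(r^2 + r - 12) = (r - 4)*(r - 3)^2*(r + 3)*(r + 4)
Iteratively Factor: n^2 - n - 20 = (n - 5)*(n + 4)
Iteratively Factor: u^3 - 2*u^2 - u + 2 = (u - 1)*(u^2 - u - 2) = (u - 1)*(u + 1)*(u - 2)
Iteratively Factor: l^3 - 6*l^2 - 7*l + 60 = (l + 3)*(l^2 - 9*l + 20) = (l - 5)*(l + 3)*(l - 4)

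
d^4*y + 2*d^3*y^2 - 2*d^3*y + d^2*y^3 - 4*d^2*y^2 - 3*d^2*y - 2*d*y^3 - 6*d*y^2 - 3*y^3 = (d - 3)*(d + y)^2*(d*y + y)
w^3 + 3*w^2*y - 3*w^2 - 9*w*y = w*(w - 3)*(w + 3*y)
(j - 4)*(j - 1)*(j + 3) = j^3 - 2*j^2 - 11*j + 12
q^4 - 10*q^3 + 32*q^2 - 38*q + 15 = (q - 5)*(q - 3)*(q - 1)^2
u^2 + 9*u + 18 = (u + 3)*(u + 6)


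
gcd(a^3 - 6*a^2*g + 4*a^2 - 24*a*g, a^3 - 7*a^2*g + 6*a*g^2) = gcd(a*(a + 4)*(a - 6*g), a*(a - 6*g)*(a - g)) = a^2 - 6*a*g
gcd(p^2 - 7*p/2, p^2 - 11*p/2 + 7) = p - 7/2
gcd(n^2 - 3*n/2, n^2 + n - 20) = 1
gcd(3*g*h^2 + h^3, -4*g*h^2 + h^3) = h^2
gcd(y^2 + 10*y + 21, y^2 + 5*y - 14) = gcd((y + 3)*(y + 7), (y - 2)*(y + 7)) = y + 7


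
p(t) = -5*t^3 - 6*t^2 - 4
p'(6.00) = -612.00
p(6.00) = -1300.00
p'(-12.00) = -2016.00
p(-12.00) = 7772.00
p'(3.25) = -197.44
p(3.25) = -239.02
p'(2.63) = -135.31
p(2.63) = -136.46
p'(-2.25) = -48.94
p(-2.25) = 22.58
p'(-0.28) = 2.18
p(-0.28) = -4.36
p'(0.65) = -14.14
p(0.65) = -7.91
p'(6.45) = -701.44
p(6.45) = -1595.30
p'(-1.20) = -7.20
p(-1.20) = -4.00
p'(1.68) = -62.50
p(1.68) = -44.64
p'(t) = -15*t^2 - 12*t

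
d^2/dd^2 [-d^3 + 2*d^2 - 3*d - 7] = 4 - 6*d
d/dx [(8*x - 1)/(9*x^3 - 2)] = (-144*x^3 + 27*x^2 - 16)/(81*x^6 - 36*x^3 + 4)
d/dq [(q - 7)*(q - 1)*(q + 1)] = 3*q^2 - 14*q - 1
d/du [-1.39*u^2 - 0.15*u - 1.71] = -2.78*u - 0.15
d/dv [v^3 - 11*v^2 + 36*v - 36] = 3*v^2 - 22*v + 36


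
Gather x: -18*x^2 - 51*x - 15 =-18*x^2 - 51*x - 15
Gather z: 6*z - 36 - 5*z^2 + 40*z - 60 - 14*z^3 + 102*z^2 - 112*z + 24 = -14*z^3 + 97*z^2 - 66*z - 72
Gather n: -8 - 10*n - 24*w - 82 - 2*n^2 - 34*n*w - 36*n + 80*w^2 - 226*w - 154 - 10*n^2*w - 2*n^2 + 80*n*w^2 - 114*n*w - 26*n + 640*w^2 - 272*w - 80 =n^2*(-10*w - 4) + n*(80*w^2 - 148*w - 72) + 720*w^2 - 522*w - 324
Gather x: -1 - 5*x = -5*x - 1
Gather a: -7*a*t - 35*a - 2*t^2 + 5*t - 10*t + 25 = a*(-7*t - 35) - 2*t^2 - 5*t + 25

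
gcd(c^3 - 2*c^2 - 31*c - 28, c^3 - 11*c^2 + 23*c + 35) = c^2 - 6*c - 7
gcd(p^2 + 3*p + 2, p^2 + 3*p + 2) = p^2 + 3*p + 2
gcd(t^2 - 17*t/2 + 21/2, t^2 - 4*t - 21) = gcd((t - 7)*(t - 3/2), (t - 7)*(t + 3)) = t - 7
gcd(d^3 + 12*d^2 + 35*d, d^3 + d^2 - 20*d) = d^2 + 5*d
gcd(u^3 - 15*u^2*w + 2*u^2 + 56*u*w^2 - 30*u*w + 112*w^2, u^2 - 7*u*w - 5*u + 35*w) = u - 7*w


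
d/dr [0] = 0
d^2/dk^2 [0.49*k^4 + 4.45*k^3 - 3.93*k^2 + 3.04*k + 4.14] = 5.88*k^2 + 26.7*k - 7.86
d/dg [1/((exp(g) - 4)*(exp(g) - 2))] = 2*(3 - exp(g))*exp(g)/(exp(4*g) - 12*exp(3*g) + 52*exp(2*g) - 96*exp(g) + 64)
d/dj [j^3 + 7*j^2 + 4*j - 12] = 3*j^2 + 14*j + 4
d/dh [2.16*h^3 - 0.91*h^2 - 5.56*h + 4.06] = 6.48*h^2 - 1.82*h - 5.56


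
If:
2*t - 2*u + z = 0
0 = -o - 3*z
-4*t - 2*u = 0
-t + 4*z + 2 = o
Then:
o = 36/43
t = 2/43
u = -4/43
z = -12/43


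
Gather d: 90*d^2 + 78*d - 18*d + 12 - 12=90*d^2 + 60*d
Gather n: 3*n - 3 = 3*n - 3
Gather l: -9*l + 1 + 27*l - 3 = 18*l - 2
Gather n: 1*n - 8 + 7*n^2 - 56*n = 7*n^2 - 55*n - 8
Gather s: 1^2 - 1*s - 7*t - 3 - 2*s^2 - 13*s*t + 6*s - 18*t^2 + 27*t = -2*s^2 + s*(5 - 13*t) - 18*t^2 + 20*t - 2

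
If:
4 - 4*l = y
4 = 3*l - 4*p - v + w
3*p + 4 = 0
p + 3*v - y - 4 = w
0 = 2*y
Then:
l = 1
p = -4/3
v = 1/2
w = -23/6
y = 0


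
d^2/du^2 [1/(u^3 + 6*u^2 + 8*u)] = 2*(-3*u*(u + 2)*(u^2 + 6*u + 8) + (3*u^2 + 12*u + 8)^2)/(u^3*(u^2 + 6*u + 8)^3)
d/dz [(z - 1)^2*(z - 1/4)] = 3*z^2 - 9*z/2 + 3/2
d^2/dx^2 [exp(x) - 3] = exp(x)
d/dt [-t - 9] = -1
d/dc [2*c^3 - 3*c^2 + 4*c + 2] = 6*c^2 - 6*c + 4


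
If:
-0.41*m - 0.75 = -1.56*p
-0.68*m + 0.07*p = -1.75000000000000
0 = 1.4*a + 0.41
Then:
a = -0.29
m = 2.70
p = 1.19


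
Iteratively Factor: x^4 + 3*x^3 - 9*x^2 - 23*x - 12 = (x + 1)*(x^3 + 2*x^2 - 11*x - 12) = (x + 1)^2*(x^2 + x - 12) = (x + 1)^2*(x + 4)*(x - 3)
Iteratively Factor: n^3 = (n)*(n^2) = n^2*(n)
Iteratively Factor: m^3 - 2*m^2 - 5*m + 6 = (m - 1)*(m^2 - m - 6) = (m - 3)*(m - 1)*(m + 2)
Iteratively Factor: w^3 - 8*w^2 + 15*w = (w)*(w^2 - 8*w + 15) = w*(w - 5)*(w - 3)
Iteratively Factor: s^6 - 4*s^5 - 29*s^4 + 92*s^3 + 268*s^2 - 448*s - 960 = (s + 4)*(s^5 - 8*s^4 + 3*s^3 + 80*s^2 - 52*s - 240) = (s + 2)*(s + 4)*(s^4 - 10*s^3 + 23*s^2 + 34*s - 120) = (s - 5)*(s + 2)*(s + 4)*(s^3 - 5*s^2 - 2*s + 24) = (s - 5)*(s - 4)*(s + 2)*(s + 4)*(s^2 - s - 6) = (s - 5)*(s - 4)*(s - 3)*(s + 2)*(s + 4)*(s + 2)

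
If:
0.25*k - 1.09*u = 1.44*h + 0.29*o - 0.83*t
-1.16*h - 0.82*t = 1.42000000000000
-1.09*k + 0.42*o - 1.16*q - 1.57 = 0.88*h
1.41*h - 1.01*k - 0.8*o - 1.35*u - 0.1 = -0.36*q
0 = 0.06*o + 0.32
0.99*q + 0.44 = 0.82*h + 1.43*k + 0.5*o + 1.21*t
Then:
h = -0.35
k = 0.81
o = -5.33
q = -3.78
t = -1.24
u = 1.11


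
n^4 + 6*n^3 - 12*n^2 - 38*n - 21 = (n - 3)*(n + 1)^2*(n + 7)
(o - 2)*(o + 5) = o^2 + 3*o - 10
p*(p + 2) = p^2 + 2*p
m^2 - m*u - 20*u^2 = (m - 5*u)*(m + 4*u)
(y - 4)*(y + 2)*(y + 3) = y^3 + y^2 - 14*y - 24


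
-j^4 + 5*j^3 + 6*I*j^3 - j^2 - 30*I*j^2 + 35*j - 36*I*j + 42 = (j - 6)*(j - 7*I)*(-I*j + 1)*(-I*j - I)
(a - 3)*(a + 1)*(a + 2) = a^3 - 7*a - 6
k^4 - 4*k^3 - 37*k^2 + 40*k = k*(k - 8)*(k - 1)*(k + 5)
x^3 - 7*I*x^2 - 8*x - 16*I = (x - 4*I)^2*(x + I)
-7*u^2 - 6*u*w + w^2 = (-7*u + w)*(u + w)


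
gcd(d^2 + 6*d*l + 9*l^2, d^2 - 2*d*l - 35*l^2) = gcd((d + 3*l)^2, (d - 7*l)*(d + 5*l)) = 1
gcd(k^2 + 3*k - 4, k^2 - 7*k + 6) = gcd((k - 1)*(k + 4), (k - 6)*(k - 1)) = k - 1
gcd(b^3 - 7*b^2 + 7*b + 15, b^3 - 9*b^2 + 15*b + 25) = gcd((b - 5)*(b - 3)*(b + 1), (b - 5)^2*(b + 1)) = b^2 - 4*b - 5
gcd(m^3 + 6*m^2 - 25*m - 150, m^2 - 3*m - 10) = m - 5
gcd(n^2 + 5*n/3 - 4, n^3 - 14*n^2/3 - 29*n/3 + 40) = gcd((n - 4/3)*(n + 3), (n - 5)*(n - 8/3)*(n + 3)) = n + 3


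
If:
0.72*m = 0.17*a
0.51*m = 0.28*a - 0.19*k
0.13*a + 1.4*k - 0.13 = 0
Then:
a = 0.10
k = 0.08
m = 0.02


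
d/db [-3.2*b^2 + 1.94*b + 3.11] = 1.94 - 6.4*b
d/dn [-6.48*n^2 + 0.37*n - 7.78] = 0.37 - 12.96*n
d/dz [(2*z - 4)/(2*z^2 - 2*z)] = (-z^2 + 4*z - 2)/(z^2*(z^2 - 2*z + 1))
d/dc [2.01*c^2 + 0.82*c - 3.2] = 4.02*c + 0.82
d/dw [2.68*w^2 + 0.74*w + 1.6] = 5.36*w + 0.74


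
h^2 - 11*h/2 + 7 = (h - 7/2)*(h - 2)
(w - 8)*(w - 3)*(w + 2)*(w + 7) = w^4 - 2*w^3 - 61*w^2 + 62*w + 336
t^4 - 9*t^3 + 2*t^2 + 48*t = t*(t - 8)*(t - 3)*(t + 2)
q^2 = q^2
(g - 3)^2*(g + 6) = g^3 - 27*g + 54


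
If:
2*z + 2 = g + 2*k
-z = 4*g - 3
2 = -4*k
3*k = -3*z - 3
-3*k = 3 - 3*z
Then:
No Solution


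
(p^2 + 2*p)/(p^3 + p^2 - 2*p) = 1/(p - 1)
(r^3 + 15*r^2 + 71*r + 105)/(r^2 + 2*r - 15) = (r^2 + 10*r + 21)/(r - 3)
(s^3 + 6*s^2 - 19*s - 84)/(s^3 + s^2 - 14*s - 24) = (s + 7)/(s + 2)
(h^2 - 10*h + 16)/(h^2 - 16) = (h^2 - 10*h + 16)/(h^2 - 16)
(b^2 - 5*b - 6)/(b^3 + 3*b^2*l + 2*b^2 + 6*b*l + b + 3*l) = (b - 6)/(b^2 + 3*b*l + b + 3*l)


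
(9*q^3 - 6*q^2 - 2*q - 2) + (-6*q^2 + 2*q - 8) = 9*q^3 - 12*q^2 - 10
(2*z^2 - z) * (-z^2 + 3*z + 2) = -2*z^4 + 7*z^3 + z^2 - 2*z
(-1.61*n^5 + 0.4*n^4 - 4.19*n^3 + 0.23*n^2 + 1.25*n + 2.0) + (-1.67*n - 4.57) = -1.61*n^5 + 0.4*n^4 - 4.19*n^3 + 0.23*n^2 - 0.42*n - 2.57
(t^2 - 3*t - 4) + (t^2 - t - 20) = 2*t^2 - 4*t - 24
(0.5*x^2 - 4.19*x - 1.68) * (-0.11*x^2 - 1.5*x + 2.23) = -0.055*x^4 - 0.2891*x^3 + 7.5848*x^2 - 6.8237*x - 3.7464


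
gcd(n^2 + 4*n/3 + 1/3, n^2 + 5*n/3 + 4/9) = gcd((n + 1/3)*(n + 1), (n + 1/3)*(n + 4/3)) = n + 1/3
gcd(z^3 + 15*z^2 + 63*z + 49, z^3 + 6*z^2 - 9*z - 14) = z^2 + 8*z + 7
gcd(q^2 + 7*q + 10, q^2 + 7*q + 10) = q^2 + 7*q + 10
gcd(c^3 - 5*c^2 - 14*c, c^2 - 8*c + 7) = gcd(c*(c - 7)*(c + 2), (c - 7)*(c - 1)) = c - 7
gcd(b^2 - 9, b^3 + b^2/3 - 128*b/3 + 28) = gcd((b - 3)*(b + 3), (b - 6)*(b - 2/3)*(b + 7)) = 1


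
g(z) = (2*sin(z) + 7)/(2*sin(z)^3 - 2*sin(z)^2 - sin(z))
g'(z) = (2*sin(z) + 7)*(-6*sin(z)^2*cos(z) + 4*sin(z)*cos(z) + cos(z))/(2*sin(z)^3 - 2*sin(z)^2 - sin(z))^2 + 2*cos(z)/(2*sin(z)^3 - 2*sin(z)^2 - sin(z))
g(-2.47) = -9.08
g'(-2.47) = 45.21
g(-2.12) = -2.87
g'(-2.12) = 6.08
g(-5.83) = -12.05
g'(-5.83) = 23.81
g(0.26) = -21.15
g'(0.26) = 88.44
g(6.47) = -30.47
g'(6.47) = 181.99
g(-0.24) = 66.69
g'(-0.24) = -172.04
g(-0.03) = 246.61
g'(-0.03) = 7731.80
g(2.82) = -16.86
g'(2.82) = -54.62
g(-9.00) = -91.42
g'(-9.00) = 2083.02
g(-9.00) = -91.42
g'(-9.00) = 2083.02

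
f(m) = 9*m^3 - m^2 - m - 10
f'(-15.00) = 6104.00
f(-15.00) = -30595.00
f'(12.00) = 3863.00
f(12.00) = 15386.00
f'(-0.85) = 20.21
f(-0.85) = -15.40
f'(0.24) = 0.08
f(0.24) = -10.17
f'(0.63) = 8.46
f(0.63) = -8.78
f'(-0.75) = 15.69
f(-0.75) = -13.61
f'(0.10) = -0.93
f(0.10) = -10.10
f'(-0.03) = -0.92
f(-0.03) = -9.97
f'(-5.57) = 847.81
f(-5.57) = -1590.73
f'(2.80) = 205.08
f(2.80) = 176.93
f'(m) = 27*m^2 - 2*m - 1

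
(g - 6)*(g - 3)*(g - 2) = g^3 - 11*g^2 + 36*g - 36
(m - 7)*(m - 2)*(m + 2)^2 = m^4 - 5*m^3 - 18*m^2 + 20*m + 56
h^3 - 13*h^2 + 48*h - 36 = (h - 6)^2*(h - 1)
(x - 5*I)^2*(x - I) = x^3 - 11*I*x^2 - 35*x + 25*I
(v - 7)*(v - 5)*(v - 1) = v^3 - 13*v^2 + 47*v - 35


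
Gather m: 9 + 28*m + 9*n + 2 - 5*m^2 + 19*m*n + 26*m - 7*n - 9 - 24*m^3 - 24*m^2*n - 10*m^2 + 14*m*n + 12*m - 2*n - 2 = -24*m^3 + m^2*(-24*n - 15) + m*(33*n + 66)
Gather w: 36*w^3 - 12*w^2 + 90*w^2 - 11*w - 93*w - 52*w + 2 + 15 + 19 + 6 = 36*w^3 + 78*w^2 - 156*w + 42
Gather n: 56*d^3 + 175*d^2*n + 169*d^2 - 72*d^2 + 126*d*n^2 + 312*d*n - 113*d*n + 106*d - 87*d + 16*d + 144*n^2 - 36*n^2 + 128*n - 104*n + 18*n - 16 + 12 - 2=56*d^3 + 97*d^2 + 35*d + n^2*(126*d + 108) + n*(175*d^2 + 199*d + 42) - 6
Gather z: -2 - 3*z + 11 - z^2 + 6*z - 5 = -z^2 + 3*z + 4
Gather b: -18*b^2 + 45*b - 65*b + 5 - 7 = -18*b^2 - 20*b - 2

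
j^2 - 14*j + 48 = (j - 8)*(j - 6)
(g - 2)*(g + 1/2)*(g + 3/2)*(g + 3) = g^4 + 3*g^3 - 13*g^2/4 - 45*g/4 - 9/2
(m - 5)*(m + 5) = m^2 - 25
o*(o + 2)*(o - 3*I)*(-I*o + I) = -I*o^4 - 3*o^3 - I*o^3 - 3*o^2 + 2*I*o^2 + 6*o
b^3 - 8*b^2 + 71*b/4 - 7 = (b - 4)*(b - 7/2)*(b - 1/2)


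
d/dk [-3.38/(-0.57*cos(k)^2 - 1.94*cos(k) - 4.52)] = (3.8532*cos(k) + 6.5572)*sin(k)/(0.57*cos(k)^2 + 1.94*cos(k) + 4.52)^2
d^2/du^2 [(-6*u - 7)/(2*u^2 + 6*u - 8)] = (-(2*u + 3)^2*(6*u + 7) + (18*u + 25)*(u^2 + 3*u - 4))/(u^2 + 3*u - 4)^3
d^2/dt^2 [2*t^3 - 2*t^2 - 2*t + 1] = 12*t - 4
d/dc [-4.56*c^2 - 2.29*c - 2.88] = -9.12*c - 2.29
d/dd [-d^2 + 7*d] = 7 - 2*d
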